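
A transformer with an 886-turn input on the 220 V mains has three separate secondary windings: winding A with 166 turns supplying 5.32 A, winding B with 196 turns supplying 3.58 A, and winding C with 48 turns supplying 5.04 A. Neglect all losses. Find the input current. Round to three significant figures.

I_in ≈ 2.06 A

V_A = 220 × 166/886 = 41.219 V; V_B = 220 × 196/886 = 48.668 V; V_C = 220 × 48/886 = 11.919 V.
P_out = V_A I_A + V_B I_B + V_C I_C = 41.219×5.32 + 48.668×3.58 + 11.919×5.04 = 219.28 + 174.23 + 60.070 = 453.59 W.
Ideal ⇒ P_in = P_out, so I_in = P_out/V_in = 453.59/220 = 2.06 A.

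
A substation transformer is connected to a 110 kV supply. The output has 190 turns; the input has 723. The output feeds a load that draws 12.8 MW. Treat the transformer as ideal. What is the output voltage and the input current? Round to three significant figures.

V_out = V_in × N_out/N_in = 110000 × 190/723 = 28907 V.
I_out = P/V_out = 1.28×10^7/28907 = 442.79 A.
I_in = I_out × N_out/N_in = 442.79 × 190/723 = 116 A.

V_out ≈ 28900 V, I_in ≈ 116 A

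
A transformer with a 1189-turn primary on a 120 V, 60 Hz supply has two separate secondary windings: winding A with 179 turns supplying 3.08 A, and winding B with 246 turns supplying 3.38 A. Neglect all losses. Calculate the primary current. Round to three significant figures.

V_A = 120 × 179/1189 = 18.066 V; V_B = 120 × 246/1189 = 24.828 V.
P_out = V_A I_A + V_B I_B = 18.066×3.08 + 24.828×3.38 = 55.642 + 83.917 = 139.56 W.
Ideal ⇒ P_in = P_out, so I_p = P_out/V_p = 139.56/120 = 1.16 A.

I_p ≈ 1.16 A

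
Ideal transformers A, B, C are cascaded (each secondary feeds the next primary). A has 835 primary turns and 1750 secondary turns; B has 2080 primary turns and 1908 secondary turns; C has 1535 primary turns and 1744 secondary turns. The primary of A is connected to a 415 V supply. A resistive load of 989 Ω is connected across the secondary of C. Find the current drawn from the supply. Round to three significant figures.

I_supply ≈ 2.00 A

After A: V = 415.00 × 1750/835 = 869.76 V.
After B: V = 869.76 × 1908/2080 = 797.84 V.
After C: V = 797.84 × 1744/1535 = 906.47 V.
I_load = 906.47/989 = 0.91655 A, so P_out = 906.47 × 0.91655 = 830.82 W.
All ideal ⇒ P_in = P_out, so I_supply = 830.82/415 = 2.00 A.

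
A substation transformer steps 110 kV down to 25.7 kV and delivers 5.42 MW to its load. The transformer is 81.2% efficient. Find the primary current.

P_in = P_out/η = 5.42×10^6/0.812 = 6.6749×10^6 W.
I_p = P_in/V_p = 6.6749×10^6/110000 = 60.7 A.

I_p ≈ 60.7 A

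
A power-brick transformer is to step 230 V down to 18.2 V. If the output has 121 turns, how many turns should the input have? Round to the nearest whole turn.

N_in/N_out = V_in/V_out, so N_in = 121 × 230/18.2 = 1529.1 ≈ 1529 turns.

N_in = 1529 turns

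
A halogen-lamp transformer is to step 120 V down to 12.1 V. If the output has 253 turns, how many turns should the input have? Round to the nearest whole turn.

N_in/N_out = V_in/V_out, so N_in = 253 × 120/12.1 = 2509.1 ≈ 2509 turns.

N_in = 2509 turns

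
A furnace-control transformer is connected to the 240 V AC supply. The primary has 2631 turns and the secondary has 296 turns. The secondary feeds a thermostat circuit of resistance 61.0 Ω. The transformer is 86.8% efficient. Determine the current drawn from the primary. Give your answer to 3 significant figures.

V_s = 240 × 296/2631 = 27.001 V.
I_s = V_s/R = 27.001/61.0 = 0.44264 A.
P_out = V_s I_s = 27.001 × 0.44264 = 11.952 W.
P_in = P_out/η = 11.952/0.868 = 13.769 W.
I_p = P_in/V_p = 13.769/240 = 0.0574 A.

I_p ≈ 0.0574 A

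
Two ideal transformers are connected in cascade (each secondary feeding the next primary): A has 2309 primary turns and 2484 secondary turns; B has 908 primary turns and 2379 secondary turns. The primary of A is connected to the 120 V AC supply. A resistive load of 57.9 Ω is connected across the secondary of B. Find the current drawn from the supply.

I_supply ≈ 16.5 A

After A: V = 120.00 × 2484/2309 = 129.09 V.
After B: V = 129.09 × 2379/908 = 338.23 V.
I_load = 338.23/57.9 = 5.8417 A, so P_out = 338.23 × 5.8417 = 1975.9 W.
All ideal ⇒ P_in = P_out, so I_supply = 1975.9/120 = 16.5 A.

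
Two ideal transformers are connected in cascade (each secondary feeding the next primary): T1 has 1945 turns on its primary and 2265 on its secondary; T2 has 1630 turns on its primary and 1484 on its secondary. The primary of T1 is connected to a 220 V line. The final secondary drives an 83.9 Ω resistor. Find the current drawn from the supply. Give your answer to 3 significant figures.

Secondary of T1: V = 220.00 × 2265/1945 = 256.20 V.
Secondary of T2: V = 256.20 × 1484/1630 = 233.25 V.
I_load = 233.25/83.9 = 2.7801 A, so P_out = 233.25 × 2.7801 = 648.45 W.
All ideal ⇒ P_in = P_out, so I_supply = 648.45/220 = 2.95 A.

I_supply ≈ 2.95 A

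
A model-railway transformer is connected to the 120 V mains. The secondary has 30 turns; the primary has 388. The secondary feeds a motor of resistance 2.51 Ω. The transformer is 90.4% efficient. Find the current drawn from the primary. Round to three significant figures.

V_s = 120 × 30/388 = 9.2784 V.
I_s = V_s/R = 9.2784/2.51 = 3.6966 A.
P_out = V_s I_s = 9.2784 × 3.6966 = 34.298 W.
P_in = P_out/η = 34.298/0.904 = 37.940 W.
I_p = P_in/V_p = 37.940/120 = 0.316 A.

I_p ≈ 0.316 A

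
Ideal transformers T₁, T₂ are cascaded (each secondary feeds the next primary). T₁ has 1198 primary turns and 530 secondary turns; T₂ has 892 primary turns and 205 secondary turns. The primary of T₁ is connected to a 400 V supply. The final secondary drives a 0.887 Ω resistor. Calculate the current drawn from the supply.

I_supply ≈ 4.66 A

After T₁: V = 400.00 × 530/1198 = 176.96 V.
After T₂: V = 176.96 × 205/892 = 40.669 V.
I_load = 40.669/0.887 = 45.851 A, so P_out = 40.669 × 45.851 = 1864.7 W.
All ideal ⇒ P_in = P_out, so I_supply = 1864.7/400 = 4.66 A.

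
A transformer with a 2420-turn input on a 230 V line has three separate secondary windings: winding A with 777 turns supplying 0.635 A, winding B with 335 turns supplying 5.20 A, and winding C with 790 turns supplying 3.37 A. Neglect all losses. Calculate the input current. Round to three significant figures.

I_in ≈ 2.02 A

V_A = 230 × 777/2420 = 73.847 V; V_B = 230 × 335/2420 = 31.839 V; V_C = 230 × 790/2420 = 75.083 V.
P_out = V_A I_A + V_B I_B + V_C I_C = 73.847×0.635 + 31.839×5.20 + 75.083×3.37 = 46.893 + 165.56 + 253.03 = 465.48 W.
Ideal ⇒ P_in = P_out, so I_in = P_out/V_in = 465.48/230 = 2.02 A.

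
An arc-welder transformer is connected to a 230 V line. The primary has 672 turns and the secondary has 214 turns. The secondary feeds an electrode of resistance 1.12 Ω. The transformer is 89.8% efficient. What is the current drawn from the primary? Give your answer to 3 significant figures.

V_s = 230 × 214/672 = 73.244 V.
I_s = V_s/R = 73.244/1.12 = 65.396 A.
P_out = V_s I_s = 73.244 × 65.396 = 4789.9 W.
P_in = P_out/η = 4789.9/0.898 = 5334.0 W.
I_p = P_in/V_p = 5334.0/230 = 23.2 A.

I_p ≈ 23.2 A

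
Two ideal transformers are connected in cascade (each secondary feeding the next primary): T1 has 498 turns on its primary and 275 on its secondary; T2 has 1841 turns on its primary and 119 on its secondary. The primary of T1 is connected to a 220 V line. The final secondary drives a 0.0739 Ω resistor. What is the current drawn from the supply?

Secondary of T1: V = 220.00 × 275/498 = 121.49 V.
Secondary of T2: V = 121.49 × 119/1841 = 7.8527 V.
I_load = 7.8527/0.0739 = 106.26 A, so P_out = 7.8527 × 106.26 = 834.44 W.
All ideal ⇒ P_in = P_out, so I_supply = 834.44/220 = 3.79 A.

I_supply ≈ 3.79 A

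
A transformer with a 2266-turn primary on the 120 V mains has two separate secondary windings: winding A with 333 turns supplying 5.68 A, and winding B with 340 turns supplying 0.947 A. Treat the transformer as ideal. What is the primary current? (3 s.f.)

I_p ≈ 0.977 A

V_A = 120 × 333/2266 = 17.635 V; V_B = 120 × 340/2266 = 18.005 V.
P_out = V_A I_A + V_B I_B = 17.635×5.68 + 18.005×0.947 = 100.16 + 17.051 = 117.22 W.
Ideal ⇒ P_in = P_out, so I_p = P_out/V_p = 117.22/120 = 0.977 A.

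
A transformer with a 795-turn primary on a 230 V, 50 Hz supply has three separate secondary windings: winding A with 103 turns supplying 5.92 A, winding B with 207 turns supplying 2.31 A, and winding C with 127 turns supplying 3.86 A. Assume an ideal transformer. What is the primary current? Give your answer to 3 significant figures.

I_p ≈ 1.99 A

V_A = 230 × 103/795 = 29.799 V; V_B = 230 × 207/795 = 59.887 V; V_C = 230 × 127/795 = 36.742 V.
P_out = V_A I_A + V_B I_B + V_C I_C = 29.799×5.92 + 59.887×2.31 + 36.742×3.86 = 176.41 + 138.34 + 141.82 = 456.57 W.
Ideal ⇒ P_in = P_out, so I_p = P_out/V_p = 456.57/230 = 1.99 A.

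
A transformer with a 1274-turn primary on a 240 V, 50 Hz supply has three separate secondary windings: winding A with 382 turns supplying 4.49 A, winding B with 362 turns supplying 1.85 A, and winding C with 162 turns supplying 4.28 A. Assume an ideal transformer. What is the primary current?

V_A = 240 × 382/1274 = 71.962 V; V_B = 240 × 362/1274 = 68.195 V; V_C = 240 × 162/1274 = 30.518 V.
P_out = V_A I_A + V_B I_B + V_C I_C = 71.962×4.49 + 68.195×1.85 + 30.518×4.28 = 323.11 + 126.16 + 130.62 = 579.89 W.
Ideal ⇒ P_in = P_out, so I_p = P_out/V_p = 579.89/240 = 2.42 A.

I_p ≈ 2.42 A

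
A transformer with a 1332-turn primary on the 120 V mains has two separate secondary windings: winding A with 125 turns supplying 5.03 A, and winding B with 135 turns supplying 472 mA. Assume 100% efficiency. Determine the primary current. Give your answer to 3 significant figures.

V_A = 120 × 125/1332 = 11.261 V; V_B = 120 × 135/1332 = 12.162 V.
P_out = V_A I_A + V_B I_B = 11.261×5.03 + 12.162×0.472 = 56.644 + 5.7405 = 62.385 W.
Ideal ⇒ P_in = P_out, so I_p = P_out/V_p = 62.385/120 = 0.520 A.

I_p ≈ 0.520 A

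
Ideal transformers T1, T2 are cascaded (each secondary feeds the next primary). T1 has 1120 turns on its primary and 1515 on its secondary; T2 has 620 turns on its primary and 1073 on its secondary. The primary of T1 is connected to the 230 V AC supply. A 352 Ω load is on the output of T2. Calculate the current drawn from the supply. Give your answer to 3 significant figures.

Secondary of T1: V = 230.00 × 1515/1120 = 311.12 V.
Secondary of T2: V = 311.12 × 1073/620 = 538.43 V.
I_load = 538.43/352 = 1.5296 A, so P_out = 538.43 × 1.5296 = 823.60 W.
All ideal ⇒ P_in = P_out, so I_supply = 823.60/230 = 3.58 A.

I_supply ≈ 3.58 A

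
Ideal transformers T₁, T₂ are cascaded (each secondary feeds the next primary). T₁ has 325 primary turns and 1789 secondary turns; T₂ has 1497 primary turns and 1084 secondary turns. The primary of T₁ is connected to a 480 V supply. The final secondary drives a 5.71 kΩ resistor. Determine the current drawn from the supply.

Secondary of T₁: V = 480.00 × 1789/325 = 2642.2 V.
Secondary of T₂: V = 2642.2 × 1084/1497 = 1913.3 V.
I_load = 1913.3/5710 = 0.33507 A, so P_out = 1913.3 × 0.33507 = 641.08 W.
All ideal ⇒ P_in = P_out, so I_supply = 641.08/480 = 1.34 A.

I_supply ≈ 1.34 A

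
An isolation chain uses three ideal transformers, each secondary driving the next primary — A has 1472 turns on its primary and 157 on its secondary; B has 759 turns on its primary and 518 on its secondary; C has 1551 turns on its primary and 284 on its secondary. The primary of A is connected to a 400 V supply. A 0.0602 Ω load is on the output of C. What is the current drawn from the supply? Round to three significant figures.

I_supply ≈ 1.18 A

After A: V = 400.00 × 157/1472 = 42.663 V.
After B: V = 42.663 × 518/759 = 29.117 V.
After C: V = 29.117 × 284/1551 = 5.3315 V.
I_load = 5.3315/0.0602 = 88.563 A, so P_out = 5.3315 × 88.563 = 472.17 W.
All ideal ⇒ P_in = P_out, so I_supply = 472.17/400 = 1.18 A.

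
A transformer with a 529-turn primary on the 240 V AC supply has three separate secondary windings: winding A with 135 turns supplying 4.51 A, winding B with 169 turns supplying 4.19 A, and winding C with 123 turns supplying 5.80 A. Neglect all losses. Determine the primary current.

V_A = 240 × 135/529 = 61.248 V; V_B = 240 × 169/529 = 76.673 V; V_C = 240 × 123/529 = 55.803 V.
P_out = V_A I_A + V_B I_B + V_C I_C = 61.248×4.51 + 76.673×4.19 + 55.803×5.80 = 276.23 + 321.26 + 323.66 = 921.15 W.
Ideal ⇒ P_in = P_out, so I_p = P_out/V_p = 921.15/240 = 3.84 A.

I_p ≈ 3.84 A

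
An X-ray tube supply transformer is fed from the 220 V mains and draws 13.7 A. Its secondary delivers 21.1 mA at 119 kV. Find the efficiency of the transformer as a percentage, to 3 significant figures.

η ≈ 83.3%

P_in = 220 × 13.7 = 3014.00 W.
P_out = 119000 × 0.0211 = 2510.90 W.
η = P_out/P_in = 2510.90/3014.00 = 0.833.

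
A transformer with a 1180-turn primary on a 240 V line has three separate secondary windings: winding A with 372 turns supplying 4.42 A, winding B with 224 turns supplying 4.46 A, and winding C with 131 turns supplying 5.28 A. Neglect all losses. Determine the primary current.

V_A = 240 × 372/1180 = 75.661 V; V_B = 240 × 224/1180 = 45.559 V; V_C = 240 × 131/1180 = 26.644 V.
P_out = V_A I_A + V_B I_B + V_C I_C = 75.661×4.42 + 45.559×4.46 + 26.644×5.28 = 334.42 + 203.19 + 140.68 = 678.30 W.
Ideal ⇒ P_in = P_out, so I_p = P_out/V_p = 678.30/240 = 2.83 A.

I_p ≈ 2.83 A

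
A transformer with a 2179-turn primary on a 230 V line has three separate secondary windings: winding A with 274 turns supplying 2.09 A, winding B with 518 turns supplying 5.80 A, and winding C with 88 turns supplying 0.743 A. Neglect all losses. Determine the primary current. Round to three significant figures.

I_p ≈ 1.67 A

V_A = 230 × 274/2179 = 28.922 V; V_B = 230 × 518/2179 = 54.676 V; V_C = 230 × 88/2179 = 9.2887 V.
P_out = V_A I_A + V_B I_B + V_C I_C = 28.922×2.09 + 54.676×5.80 + 9.2887×0.743 = 60.446 + 317.12 + 6.9015 = 384.47 W.
Ideal ⇒ P_in = P_out, so I_p = P_out/V_p = 384.47/230 = 1.67 A.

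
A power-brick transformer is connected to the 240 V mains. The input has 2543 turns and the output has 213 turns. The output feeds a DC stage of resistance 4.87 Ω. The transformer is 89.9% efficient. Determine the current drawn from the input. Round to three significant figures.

I_in ≈ 0.385 A

V_out = 240 × 213/2543 = 20.102 V.
I_out = V_out/R = 20.102/4.87 = 4.1278 A.
P_out = V_out I_out = 20.102 × 4.1278 = 82.977 W.
P_in = P_out/η = 82.977/0.899 = 92.300 W.
I_in = P_in/V_in = 92.300/240 = 0.385 A.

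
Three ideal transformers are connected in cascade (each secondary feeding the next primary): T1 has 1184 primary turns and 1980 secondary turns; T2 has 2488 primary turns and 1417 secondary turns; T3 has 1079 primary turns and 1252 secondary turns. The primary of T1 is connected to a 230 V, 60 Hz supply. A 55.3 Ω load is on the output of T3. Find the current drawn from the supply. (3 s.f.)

I_supply ≈ 5.08 A

After T1: V = 230.00 × 1980/1184 = 384.63 V.
After T2: V = 384.63 × 1417/2488 = 219.06 V.
After T3: V = 219.06 × 1252/1079 = 254.18 V.
I_load = 254.18/55.3 = 4.5964 A, so P_out = 254.18 × 4.5964 = 1168.3 W.
All ideal ⇒ P_in = P_out, so I_supply = 1168.3/230 = 5.08 A.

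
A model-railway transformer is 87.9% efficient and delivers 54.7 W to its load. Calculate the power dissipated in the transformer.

P_loss ≈ 7.53 W

P_in = P_out/η = 54.7/0.879 = 62.2298 W.
P_loss = P_in − P_out = 62.2298 − 54.7 = 7.53 W.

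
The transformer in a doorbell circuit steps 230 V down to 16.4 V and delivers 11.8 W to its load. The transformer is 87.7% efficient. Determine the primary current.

I_p ≈ 0.0585 A

P_in = P_out/η = 11.8/0.877 = 13.455 W.
I_p = P_in/V_p = 13.455/230 = 0.0585 A.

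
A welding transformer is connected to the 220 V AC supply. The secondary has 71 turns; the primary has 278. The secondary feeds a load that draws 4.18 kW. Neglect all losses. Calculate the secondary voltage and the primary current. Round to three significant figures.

V_s = V_p × N_s/N_p = 220 × 71/278 = 56.187 V.
I_s = P/V_s = 4180/56.187 = 74.394 A.
I_p = I_s × N_s/N_p = 74.394 × 71/278 = 19.0 A.

V_s ≈ 56.2 V, I_p ≈ 19.0 A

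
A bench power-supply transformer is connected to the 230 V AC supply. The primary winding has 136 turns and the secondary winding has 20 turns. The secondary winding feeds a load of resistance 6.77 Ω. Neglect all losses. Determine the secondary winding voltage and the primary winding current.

V_s ≈ 33.8 V, I_p ≈ 0.735 A

V_s = V_p × N_s/N_p = 230 × 20/136 = 33.824 V.
I_s = V_s/R = 33.824/6.77 = 4.9961 A.
I_p = I_s × N_s/N_p = 4.9961 × 20/136 = 0.735 A.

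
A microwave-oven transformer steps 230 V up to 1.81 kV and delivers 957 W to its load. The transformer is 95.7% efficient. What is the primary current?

I_p ≈ 4.35 A

P_in = P_out/η = 957/0.957 = 1000.0 W.
I_p = P_in/V_p = 1000.0/230 = 4.35 A.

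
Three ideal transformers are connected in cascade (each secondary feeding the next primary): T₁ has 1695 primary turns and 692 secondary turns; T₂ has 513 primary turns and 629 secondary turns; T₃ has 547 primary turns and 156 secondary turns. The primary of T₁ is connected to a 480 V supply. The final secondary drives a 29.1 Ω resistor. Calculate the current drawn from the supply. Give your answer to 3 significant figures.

I_supply ≈ 0.336 A

After T₁: V = 480.00 × 692/1695 = 195.96 V.
After T₂: V = 195.96 × 629/513 = 240.28 V.
After T₃: V = 240.28 × 156/547 = 68.525 V.
I_load = 68.525/29.1 = 2.3548 A, so P_out = 68.525 × 2.3548 = 161.36 W.
All ideal ⇒ P_in = P_out, so I_supply = 161.36/480 = 0.336 A.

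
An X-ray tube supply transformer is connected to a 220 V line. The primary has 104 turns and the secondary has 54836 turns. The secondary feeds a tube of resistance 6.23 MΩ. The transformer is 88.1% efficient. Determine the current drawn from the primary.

V_s = 220 × 54836/104 = 116000 V.
I_s = V_s/R = 116000/(6.23×10^6) = 0.018619 A.
P_out = V_s I_s = 116000 × 0.018619 = 2159.8 W.
P_in = P_out/η = 2159.8/0.881 = 2451.6 W.
I_p = P_in/V_p = 2451.6/220 = 11.1 A.

I_p ≈ 11.1 A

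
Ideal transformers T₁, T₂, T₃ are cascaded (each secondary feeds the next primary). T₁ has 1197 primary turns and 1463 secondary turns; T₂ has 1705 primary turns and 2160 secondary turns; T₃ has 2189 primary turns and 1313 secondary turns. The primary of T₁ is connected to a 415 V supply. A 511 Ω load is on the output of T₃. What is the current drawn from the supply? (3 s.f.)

I_supply ≈ 0.701 A

After T₁: V = 415.00 × 1463/1197 = 507.22 V.
After T₂: V = 507.22 × 2160/1705 = 642.58 V.
After T₃: V = 642.58 × 1313/2189 = 385.43 V.
I_load = 385.43/511 = 0.75427 A, so P_out = 385.43 × 0.75427 = 290.72 W.
All ideal ⇒ P_in = P_out, so I_supply = 290.72/415 = 0.701 A.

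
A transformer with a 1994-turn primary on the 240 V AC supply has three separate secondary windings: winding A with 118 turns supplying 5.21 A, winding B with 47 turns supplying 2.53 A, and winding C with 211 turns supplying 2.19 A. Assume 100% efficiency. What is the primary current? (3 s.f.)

V_A = 240 × 118/1994 = 14.203 V; V_B = 240 × 47/1994 = 5.6570 V; V_C = 240 × 211/1994 = 25.396 V.
P_out = V_A I_A + V_B I_B + V_C I_C = 14.203×5.21 + 5.6570×2.53 + 25.396×2.19 = 73.996 + 14.312 + 55.618 = 143.93 W.
Ideal ⇒ P_in = P_out, so I_p = P_out/V_p = 143.93/240 = 0.600 A.

I_p ≈ 0.600 A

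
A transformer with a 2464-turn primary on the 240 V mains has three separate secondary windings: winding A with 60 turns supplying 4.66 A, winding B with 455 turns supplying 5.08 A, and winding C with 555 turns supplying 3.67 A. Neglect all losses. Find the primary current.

I_p ≈ 1.88 A

V_A = 240 × 60/2464 = 5.8442 V; V_B = 240 × 455/2464 = 44.318 V; V_C = 240 × 555/2464 = 54.058 V.
P_out = V_A I_A + V_B I_B + V_C I_C = 5.8442×4.66 + 44.318×5.08 + 54.058×3.67 = 27.234 + 225.14 + 198.39 = 450.76 W.
Ideal ⇒ P_in = P_out, so I_p = P_out/V_p = 450.76/240 = 1.88 A.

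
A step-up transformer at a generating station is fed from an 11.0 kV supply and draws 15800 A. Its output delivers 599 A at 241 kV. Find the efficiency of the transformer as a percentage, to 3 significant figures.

P_in = 11000 × 15800 = 1.73800×10^8 W.
P_out = 241000 × 599 = 1.44359×10^8 W.
η = P_out/P_in = 1.44359×10^8/(1.73800×10^8) = 0.831.

η ≈ 83.1%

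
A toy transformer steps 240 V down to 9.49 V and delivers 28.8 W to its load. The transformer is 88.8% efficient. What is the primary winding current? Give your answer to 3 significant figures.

I_p ≈ 0.135 A

P_in = P_out/η = 28.8/0.888 = 32.432 W.
I_p = P_in/V_p = 32.432/240 = 0.135 A.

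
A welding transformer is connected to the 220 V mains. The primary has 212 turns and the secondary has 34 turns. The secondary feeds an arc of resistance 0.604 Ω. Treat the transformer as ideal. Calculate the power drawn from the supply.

V_s = V_p × N_s/N_p = 220 × 34/212 = 35.283 V.
I_s = V_s/R = 35.283/0.604 = 58.416 A.
I_p = I_s × N_s/N_p = 58.416 × 34/212 = 9.3685 A.
P = V_p I_p = 220 × 9.3685 = 2060 W.

P ≈ 2060 W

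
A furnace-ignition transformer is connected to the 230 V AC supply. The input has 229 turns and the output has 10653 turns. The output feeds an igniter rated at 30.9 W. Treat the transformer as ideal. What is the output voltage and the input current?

V_out = V_in × N_out/N_in = 230 × 10653/229 = 10700 V.
I_out = P/V_out = 30.9/10700 = 0.0028880 A.
I_in = I_out × N_out/N_in = 0.0028880 × 10653/229 = 0.134 A.

V_out ≈ 10700 V, I_in ≈ 0.134 A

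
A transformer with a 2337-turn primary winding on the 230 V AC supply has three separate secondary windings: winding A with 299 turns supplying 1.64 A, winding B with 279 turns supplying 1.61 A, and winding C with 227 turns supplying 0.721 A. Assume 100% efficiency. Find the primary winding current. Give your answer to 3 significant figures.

V_A = 230 × 299/2337 = 29.427 V; V_B = 230 × 279/2337 = 27.458 V; V_C = 230 × 227/2337 = 22.341 V.
P_out = V_A I_A + V_B I_B + V_C I_C = 29.427×1.64 + 27.458×1.61 + 22.341×0.721 = 48.260 + 44.208 + 16.108 = 108.58 W.
Ideal ⇒ P_in = P_out, so I_p = P_out/V_p = 108.58/230 = 0.472 A.

I_p ≈ 0.472 A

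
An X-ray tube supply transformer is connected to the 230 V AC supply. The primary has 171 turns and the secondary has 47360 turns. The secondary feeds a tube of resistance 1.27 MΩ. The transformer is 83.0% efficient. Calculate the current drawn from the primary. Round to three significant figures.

V_s = 230 × 47360/171 = 63701 V.
I_s = V_s/R = 63701/(1.27×10^6) = 0.050158 A.
P_out = V_s I_s = 63701 × 0.050158 = 3195.1 W.
P_in = P_out/η = 3195.1/0.830 = 3849.5 W.
I_p = P_in/V_p = 3849.5/230 = 16.7 A.

I_p ≈ 16.7 A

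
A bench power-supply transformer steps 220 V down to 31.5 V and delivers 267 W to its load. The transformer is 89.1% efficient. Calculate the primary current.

I_p ≈ 1.36 A

P_in = P_out/η = 267/0.891 = 299.66 W.
I_p = P_in/V_p = 299.66/220 = 1.36 A.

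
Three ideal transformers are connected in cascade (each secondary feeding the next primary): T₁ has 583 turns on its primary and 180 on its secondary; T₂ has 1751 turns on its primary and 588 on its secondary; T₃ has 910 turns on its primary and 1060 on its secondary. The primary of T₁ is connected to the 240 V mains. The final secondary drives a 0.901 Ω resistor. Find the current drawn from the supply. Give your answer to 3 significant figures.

Secondary of T₁: V = 240.00 × 180/583 = 74.099 V.
Secondary of T₂: V = 74.099 × 588/1751 = 24.883 V.
Secondary of T₃: V = 24.883 × 1060/910 = 28.985 V.
I_load = 28.985/0.901 = 32.170 A, so P_out = 28.985 × 32.170 = 932.43 W.
All ideal ⇒ P_in = P_out, so I_supply = 932.43/240 = 3.89 A.

I_supply ≈ 3.89 A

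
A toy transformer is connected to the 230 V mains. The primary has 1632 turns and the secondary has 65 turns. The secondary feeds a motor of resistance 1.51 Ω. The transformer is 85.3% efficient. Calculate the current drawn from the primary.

I_p ≈ 0.283 A

V_s = 230 × 65/1632 = 9.1605 V.
I_s = V_s/R = 9.1605/1.51 = 6.0666 A.
P_out = V_s I_s = 9.1605 × 6.0666 = 55.573 W.
P_in = P_out/η = 55.573/0.853 = 65.150 W.
I_p = P_in/V_p = 65.150/230 = 0.283 A.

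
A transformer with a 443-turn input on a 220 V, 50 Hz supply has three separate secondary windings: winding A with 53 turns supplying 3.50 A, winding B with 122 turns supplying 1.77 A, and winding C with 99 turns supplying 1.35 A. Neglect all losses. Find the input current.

I_in ≈ 1.21 A

V_A = 220 × 53/443 = 26.321 V; V_B = 220 × 122/443 = 60.587 V; V_C = 220 × 99/443 = 49.165 V.
P_out = V_A I_A + V_B I_B + V_C I_C = 26.321×3.50 + 60.587×1.77 + 49.165×1.35 = 92.122 + 107.24 + 66.372 = 265.73 W.
Ideal ⇒ P_in = P_out, so I_in = P_out/V_in = 265.73/220 = 1.21 A.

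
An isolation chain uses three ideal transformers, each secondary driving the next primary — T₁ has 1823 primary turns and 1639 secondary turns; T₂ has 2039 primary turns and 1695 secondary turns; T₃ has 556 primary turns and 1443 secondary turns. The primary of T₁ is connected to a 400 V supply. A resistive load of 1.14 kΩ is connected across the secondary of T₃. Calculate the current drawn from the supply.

I_supply ≈ 1.32 A

After T₁: V = 400.00 × 1639/1823 = 359.63 V.
After T₂: V = 359.63 × 1695/2039 = 298.95 V.
After T₃: V = 298.95 × 1443/556 = 775.88 V.
I_load = 775.88/1140 = 0.68060 A, so P_out = 775.88 × 0.68060 = 528.07 W.
All ideal ⇒ P_in = P_out, so I_supply = 528.07/400 = 1.32 A.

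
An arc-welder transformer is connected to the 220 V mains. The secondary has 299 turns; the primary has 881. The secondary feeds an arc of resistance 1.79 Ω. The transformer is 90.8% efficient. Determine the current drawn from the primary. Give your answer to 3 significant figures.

V_s = 220 × 299/881 = 74.665 V.
I_s = V_s/R = 74.665/1.79 = 41.712 A.
P_out = V_s I_s = 74.665 × 41.712 = 3114.5 W.
P_in = P_out/η = 3114.5/0.908 = 3430.0 W.
I_p = P_in/V_p = 3430.0/220 = 15.6 A.

I_p ≈ 15.6 A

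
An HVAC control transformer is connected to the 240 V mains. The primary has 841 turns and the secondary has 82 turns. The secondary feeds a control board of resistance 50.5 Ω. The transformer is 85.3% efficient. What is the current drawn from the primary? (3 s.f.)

V_s = 240 × 82/841 = 23.401 V.
I_s = V_s/R = 23.401/50.5 = 0.46338 A.
P_out = V_s I_s = 23.401 × 0.46338 = 10.843 W.
P_in = P_out/η = 10.843/0.853 = 12.712 W.
I_p = P_in/V_p = 12.712/240 = 0.0530 A.

I_p ≈ 0.0530 A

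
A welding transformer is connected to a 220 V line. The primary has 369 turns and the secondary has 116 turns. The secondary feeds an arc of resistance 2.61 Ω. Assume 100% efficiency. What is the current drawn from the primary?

I_p ≈ 8.33 A

V_s = V_p × N_s/N_p = 220 × 116/369 = 69.160 V.
I_s = V_s/R = 69.160/2.61 = 26.498 A.
For an ideal transformer I_p N_p = I_s N_s, so I_p = 26.498 × 116/369 = 8.33 A.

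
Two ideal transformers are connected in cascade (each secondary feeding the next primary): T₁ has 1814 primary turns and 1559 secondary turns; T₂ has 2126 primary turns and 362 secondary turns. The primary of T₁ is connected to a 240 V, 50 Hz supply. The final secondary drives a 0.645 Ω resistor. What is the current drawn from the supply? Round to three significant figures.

I_supply ≈ 7.97 A

Secondary of T₁: V = 240.00 × 1559/1814 = 206.26 V.
Secondary of T₂: V = 206.26 × 362/2126 = 35.121 V.
I_load = 35.121/0.645 = 54.451 A, so P_out = 35.121 × 54.451 = 1912.4 W.
All ideal ⇒ P_in = P_out, so I_supply = 1912.4/240 = 7.97 A.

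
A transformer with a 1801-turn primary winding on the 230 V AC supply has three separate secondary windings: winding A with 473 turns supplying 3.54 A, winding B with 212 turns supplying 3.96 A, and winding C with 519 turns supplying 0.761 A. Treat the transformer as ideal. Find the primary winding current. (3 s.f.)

V_A = 230 × 473/1801 = 60.405 V; V_B = 230 × 212/1801 = 27.074 V; V_C = 230 × 519/1801 = 66.280 V.
P_out = V_A I_A + V_B I_B + V_C I_C = 60.405×3.54 + 27.074×3.96 + 66.280×0.761 = 213.83 + 107.21 + 50.439 = 371.49 W.
Ideal ⇒ P_in = P_out, so I_p = P_out/V_p = 371.49/230 = 1.62 A.

I_p ≈ 1.62 A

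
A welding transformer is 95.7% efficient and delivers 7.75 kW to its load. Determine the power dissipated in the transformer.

P_loss ≈ 348 W

P_in = P_out/η = 7750/0.957 = 8098.22 W.
P_loss = P_in − P_out = 8098.22 − 7750 = 348 W.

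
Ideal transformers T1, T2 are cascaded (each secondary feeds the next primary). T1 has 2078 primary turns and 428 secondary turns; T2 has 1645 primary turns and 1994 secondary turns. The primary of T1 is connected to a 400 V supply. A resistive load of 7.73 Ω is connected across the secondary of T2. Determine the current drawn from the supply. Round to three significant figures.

I_supply ≈ 3.23 A

Secondary of T1: V = 400.00 × 428/2078 = 82.387 V.
Secondary of T2: V = 82.387 × 1994/1645 = 99.866 V.
I_load = 99.866/7.73 = 12.919 A, so P_out = 99.866 × 12.919 = 1290.2 W.
All ideal ⇒ P_in = P_out, so I_supply = 1290.2/400 = 3.23 A.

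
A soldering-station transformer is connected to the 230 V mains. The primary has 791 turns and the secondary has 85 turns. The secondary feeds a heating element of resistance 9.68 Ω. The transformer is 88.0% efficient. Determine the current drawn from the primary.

I_p ≈ 0.312 A

V_s = 230 × 85/791 = 24.716 V.
I_s = V_s/R = 24.716/9.68 = 2.5533 A.
P_out = V_s I_s = 24.716 × 2.5533 = 63.105 W.
P_in = P_out/η = 63.105/0.880 = 71.710 W.
I_p = P_in/V_p = 71.710/230 = 0.312 A.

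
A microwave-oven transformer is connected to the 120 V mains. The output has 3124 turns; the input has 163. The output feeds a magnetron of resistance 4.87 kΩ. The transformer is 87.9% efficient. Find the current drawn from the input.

I_in ≈ 10.3 A

V_out = 120 × 3124/163 = 2299.9 V.
I_out = V_out/R = 2299.9/4870 = 0.47225 A.
P_out = V_out I_out = 2299.9 × 0.47225 = 1086.1 W.
P_in = P_out/η = 1086.1/0.879 = 1235.6 W.
I_in = P_in/V_in = 1235.6/120 = 10.3 A.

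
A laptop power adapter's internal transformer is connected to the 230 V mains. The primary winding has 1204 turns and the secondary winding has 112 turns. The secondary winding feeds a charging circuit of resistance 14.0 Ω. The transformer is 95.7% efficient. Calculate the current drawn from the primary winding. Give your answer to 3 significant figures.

I_p ≈ 0.149 A

V_s = 230 × 112/1204 = 21.395 V.
I_s = V_s/R = 21.395/14.0 = 1.5282 A.
P_out = V_s I_s = 21.395 × 1.5282 = 32.697 W.
P_in = P_out/η = 32.697/0.957 = 34.166 W.
I_p = P_in/V_p = 34.166/230 = 0.149 A.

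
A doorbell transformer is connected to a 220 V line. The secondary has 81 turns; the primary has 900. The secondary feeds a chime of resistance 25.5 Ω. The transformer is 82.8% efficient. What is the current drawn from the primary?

I_p ≈ 0.0844 A

V_s = 220 × 81/900 = 19.800 V.
I_s = V_s/R = 19.800/25.5 = 0.77647 A.
P_out = V_s I_s = 19.800 × 0.77647 = 15.374 W.
P_in = P_out/η = 15.374/0.828 = 18.568 W.
I_p = P_in/V_p = 18.568/220 = 0.0844 A.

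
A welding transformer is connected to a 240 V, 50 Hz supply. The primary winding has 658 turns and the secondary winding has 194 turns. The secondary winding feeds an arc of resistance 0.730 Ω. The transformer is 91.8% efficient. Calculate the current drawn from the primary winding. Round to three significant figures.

I_p ≈ 31.1 A

V_s = 240 × 194/658 = 70.760 V.
I_s = V_s/R = 70.760/0.730 = 96.931 A.
P_out = V_s I_s = 70.760 × 96.931 = 6858.8 W.
P_in = P_out/η = 6858.8/0.918 = 7471.5 W.
I_p = P_in/V_p = 7471.5/240 = 31.1 A.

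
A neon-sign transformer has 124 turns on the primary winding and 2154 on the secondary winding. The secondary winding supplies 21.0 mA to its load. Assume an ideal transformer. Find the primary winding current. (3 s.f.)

For an ideal transformer I_p/I_s = N_s/N_p, so I_p = 0.0210 × 2154/124 = 0.365 A.

I_p ≈ 0.365 A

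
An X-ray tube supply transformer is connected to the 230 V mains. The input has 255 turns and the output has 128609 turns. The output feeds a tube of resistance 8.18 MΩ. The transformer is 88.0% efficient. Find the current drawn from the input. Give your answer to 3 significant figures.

I_in ≈ 8.13 A

V_out = 230 × 128609/255 = 116000 V.
I_out = V_out/R = 116000/(8.18×10^6) = 0.014181 A.
P_out = V_out I_out = 116000 × 0.014181 = 1645.0 W.
P_in = P_out/η = 1645.0/0.880 = 1869.3 W.
I_in = P_in/V_in = 1869.3/230 = 8.13 A.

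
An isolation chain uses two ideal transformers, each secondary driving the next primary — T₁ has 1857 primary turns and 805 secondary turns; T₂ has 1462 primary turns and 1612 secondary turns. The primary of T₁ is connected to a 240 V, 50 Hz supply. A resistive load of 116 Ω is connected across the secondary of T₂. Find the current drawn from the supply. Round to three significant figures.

After T₁: V = 240.00 × 805/1857 = 104.04 V.
After T₂: V = 104.04 × 1612/1462 = 114.71 V.
I_load = 114.71/116 = 0.98891 A, so P_out = 114.71 × 0.98891 = 113.44 W.
All ideal ⇒ P_in = P_out, so I_supply = 113.44/240 = 0.473 A.

I_supply ≈ 0.473 A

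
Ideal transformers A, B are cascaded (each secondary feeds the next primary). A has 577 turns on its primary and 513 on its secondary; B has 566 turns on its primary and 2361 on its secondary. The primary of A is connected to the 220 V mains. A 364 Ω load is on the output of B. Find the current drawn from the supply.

After A: V = 220.00 × 513/577 = 195.60 V.
After B: V = 195.60 × 2361/566 = 815.91 V.
I_load = 815.91/364 = 2.2415 A, so P_out = 815.91 × 2.2415 = 1828.9 W.
All ideal ⇒ P_in = P_out, so I_supply = 1828.9/220 = 8.31 A.

I_supply ≈ 8.31 A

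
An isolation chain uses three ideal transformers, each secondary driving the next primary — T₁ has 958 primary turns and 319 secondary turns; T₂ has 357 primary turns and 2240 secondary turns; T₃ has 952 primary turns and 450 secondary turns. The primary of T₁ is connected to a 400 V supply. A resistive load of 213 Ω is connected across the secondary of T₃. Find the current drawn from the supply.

After T₁: V = 400.00 × 319/958 = 133.19 V.
After T₂: V = 133.19 × 2240/357 = 835.73 V.
After T₃: V = 835.73 × 450/952 = 395.04 V.
I_load = 395.04/213 = 1.8546 A, so P_out = 395.04 × 1.8546 = 732.66 W.
All ideal ⇒ P_in = P_out, so I_supply = 732.66/400 = 1.83 A.

I_supply ≈ 1.83 A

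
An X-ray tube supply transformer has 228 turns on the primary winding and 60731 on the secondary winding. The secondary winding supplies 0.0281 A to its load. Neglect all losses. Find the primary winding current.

I_p ≈ 7.48 A

For an ideal transformer I_p/I_s = N_s/N_p, so I_p = 0.0281 × 60731/228 = 7.48 A.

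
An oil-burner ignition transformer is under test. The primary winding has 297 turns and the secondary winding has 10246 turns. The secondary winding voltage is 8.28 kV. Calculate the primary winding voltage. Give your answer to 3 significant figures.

V_p ≈ 240 V

V_p/V_s = N_p/N_s, so V_p = 8280 × 297/10246 = 240 V.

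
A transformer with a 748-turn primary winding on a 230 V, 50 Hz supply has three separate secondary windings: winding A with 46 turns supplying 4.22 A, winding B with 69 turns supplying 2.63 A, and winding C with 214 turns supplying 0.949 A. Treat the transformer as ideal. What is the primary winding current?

V_A = 230 × 46/748 = 14.144 V; V_B = 230 × 69/748 = 21.217 V; V_C = 230 × 214/748 = 65.802 V.
P_out = V_A I_A + V_B I_B + V_C I_C = 14.144×4.22 + 21.217×2.63 + 65.802×0.949 = 59.689 + 55.800 + 62.446 = 177.94 W.
Ideal ⇒ P_in = P_out, so I_p = P_out/V_p = 177.94/230 = 0.774 A.

I_p ≈ 0.774 A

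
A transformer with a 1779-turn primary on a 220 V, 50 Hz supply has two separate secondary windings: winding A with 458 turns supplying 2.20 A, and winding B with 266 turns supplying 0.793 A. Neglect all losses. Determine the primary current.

V_A = 220 × 458/1779 = 56.639 V; V_B = 220 × 266/1779 = 32.895 V.
P_out = V_A I_A + V_B I_B = 56.639×2.20 + 32.895×0.793 = 124.60 + 26.086 = 150.69 W.
Ideal ⇒ P_in = P_out, so I_p = P_out/V_p = 150.69/220 = 0.685 A.

I_p ≈ 0.685 A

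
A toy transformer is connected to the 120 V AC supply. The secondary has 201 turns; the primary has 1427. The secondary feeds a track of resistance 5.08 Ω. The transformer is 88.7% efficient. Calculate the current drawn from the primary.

I_p ≈ 0.528 A

V_s = 120 × 201/1427 = 16.903 V.
I_s = V_s/R = 16.903/5.08 = 3.3273 A.
P_out = V_s I_s = 16.903 × 3.3273 = 56.240 W.
P_in = P_out/η = 56.240/0.887 = 63.404 W.
I_p = P_in/V_p = 63.404/120 = 0.528 A.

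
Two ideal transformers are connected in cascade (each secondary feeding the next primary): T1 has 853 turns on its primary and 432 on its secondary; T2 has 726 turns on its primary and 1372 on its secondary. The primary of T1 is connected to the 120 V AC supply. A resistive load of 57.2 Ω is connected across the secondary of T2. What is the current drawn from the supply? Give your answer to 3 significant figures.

After T1: V = 120.00 × 432/853 = 60.774 V.
After T2: V = 60.774 × 1372/726 = 114.85 V.
I_load = 114.85/57.2 = 2.0079 A, so P_out = 114.85 × 2.0079 = 230.61 W.
All ideal ⇒ P_in = P_out, so I_supply = 230.61/120 = 1.92 A.

I_supply ≈ 1.92 A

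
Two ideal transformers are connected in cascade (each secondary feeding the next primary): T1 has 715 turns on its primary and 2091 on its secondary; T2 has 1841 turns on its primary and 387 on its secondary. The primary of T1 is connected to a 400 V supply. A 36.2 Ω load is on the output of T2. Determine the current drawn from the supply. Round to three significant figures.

I_supply ≈ 4.18 A

Secondary of T1: V = 400.00 × 2091/715 = 1169.8 V.
Secondary of T2: V = 1169.8 × 387/1841 = 245.90 V.
I_load = 245.90/36.2 = 6.7929 A, so P_out = 245.90 × 6.7929 = 1670.4 W.
All ideal ⇒ P_in = P_out, so I_supply = 1670.4/400 = 4.18 A.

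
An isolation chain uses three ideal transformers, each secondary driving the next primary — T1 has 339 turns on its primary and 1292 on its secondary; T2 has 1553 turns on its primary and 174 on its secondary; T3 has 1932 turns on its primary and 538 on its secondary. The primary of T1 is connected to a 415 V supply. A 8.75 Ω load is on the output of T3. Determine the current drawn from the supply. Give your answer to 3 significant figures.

Secondary of T1: V = 415.00 × 1292/339 = 1581.7 V.
Secondary of T2: V = 1581.7 × 174/1553 = 177.21 V.
Secondary of T3: V = 177.21 × 538/1932 = 49.347 V.
I_load = 49.347/8.75 = 5.6397 A, so P_out = 49.347 × 5.6397 = 278.30 W.
All ideal ⇒ P_in = P_out, so I_supply = 278.30/415 = 0.671 A.

I_supply ≈ 0.671 A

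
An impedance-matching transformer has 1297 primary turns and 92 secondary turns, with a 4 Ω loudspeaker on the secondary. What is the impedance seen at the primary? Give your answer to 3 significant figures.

Z_p ≈ 795 Ω

Z_p = (N_p/N_s)² × Z_s = (1297/92)² × 4 = 795 Ω.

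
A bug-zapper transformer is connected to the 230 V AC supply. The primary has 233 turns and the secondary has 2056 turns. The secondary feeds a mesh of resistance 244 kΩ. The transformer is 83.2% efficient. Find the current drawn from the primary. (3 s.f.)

I_p ≈ 0.0882 A

V_s = 230 × 2056/233 = 2029.5 V.
I_s = V_s/R = 2029.5/244000 = 0.0083177 A.
P_out = V_s I_s = 2029.5 × 0.0083177 = 16.881 W.
P_in = P_out/η = 16.881/0.832 = 20.290 W.
I_p = P_in/V_p = 20.290/230 = 0.0882 A.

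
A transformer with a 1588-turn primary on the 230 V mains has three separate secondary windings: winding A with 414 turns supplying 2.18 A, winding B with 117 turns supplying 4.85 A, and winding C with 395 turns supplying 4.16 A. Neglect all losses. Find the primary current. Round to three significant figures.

I_p ≈ 1.96 A

V_A = 230 × 414/1588 = 59.962 V; V_B = 230 × 117/1588 = 16.946 V; V_C = 230 × 395/1588 = 57.210 V.
P_out = V_A I_A + V_B I_B + V_C I_C = 59.962×2.18 + 16.946×4.85 + 57.210×4.16 = 130.72 + 82.187 + 237.99 = 450.90 W.
Ideal ⇒ P_in = P_out, so I_p = P_out/V_p = 450.90/230 = 1.96 A.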